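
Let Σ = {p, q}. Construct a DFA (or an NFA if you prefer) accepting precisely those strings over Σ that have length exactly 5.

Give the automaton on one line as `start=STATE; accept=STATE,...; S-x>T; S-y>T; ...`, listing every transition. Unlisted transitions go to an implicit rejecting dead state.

Count input length up to 6: every symbol moves from A toward G, which means 'more than 5' and absorbs. Accept from {F}.
7 states suffice.
       p  q 
>  A   B  B 
   B   C  C 
   C   D  D 
   D   E  E 
   E   F  F 
 * F   G  G 
   G   G  G 
(> = start, * = accepting)

start=A; accept=F; A-p>B; A-q>B; B-p>C; B-q>C; C-p>D; C-q>D; D-p>E; D-q>E; E-p>F; E-q>F; F-p>G; F-q>G; G-p>G; G-q>G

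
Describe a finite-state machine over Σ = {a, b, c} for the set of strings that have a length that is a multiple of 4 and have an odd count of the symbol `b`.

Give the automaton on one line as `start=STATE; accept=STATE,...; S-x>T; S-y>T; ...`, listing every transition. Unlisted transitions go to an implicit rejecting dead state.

start=s0; accept=s7; s0-a>s1; s0-b>s2; s0-c>s1; s1-a>s3; s1-b>s4; s1-c>s3; s2-a>s4; s2-b>s3; s2-c>s4; s3-a>s5; s3-b>s6; s3-c>s5; s4-a>s6; s4-b>s5; s4-c>s6; s5-a>s0; s5-b>s7; s5-c>s0; s6-a>s7; s6-b>s0; s6-c>s7; s7-a>s2; s7-b>s1; s7-c>s2

Handle the two conditions separately and then intersect. The first has 4 states tracking the input length modulo 4; the second has 2 states tracking the count of `b`s modulo 2. A product state is a pair (one from each), accepting exactly when both do.
An 8-state machine:
        a   b   c  
>  s0   s1  s2  s1 
   s1   s3  s4  s3 
   s2   s4  s3  s4 
   s3   s5  s6  s5 
   s4   s6  s5  s6 
   s5   s0  s7  s0 
   s6   s7  s0  s7 
 * s7   s2  s1  s2 
(> = start, * = accepting)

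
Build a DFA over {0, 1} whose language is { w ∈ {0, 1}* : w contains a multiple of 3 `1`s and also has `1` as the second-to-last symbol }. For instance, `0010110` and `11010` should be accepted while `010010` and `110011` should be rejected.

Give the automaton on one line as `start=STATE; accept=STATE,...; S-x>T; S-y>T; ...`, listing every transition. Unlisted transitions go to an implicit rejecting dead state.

start=q0; accept=q4,q6; q0-0>q0; q0-1>q1; q1-0>q1; q1-1>q2; q2-0>q3; q2-1>q4; q3-0>q3; q3-1>q5; q4-0>q6; q4-1>q1; q5-0>q6; q5-1>q1; q6-0>q0; q6-1>q1

Run two small machines in parallel and take their product. The first has 3 states tracking the count of `1`s modulo 3; the second has 7 states tracking the last 2 symbols read. A product state is a pair (one from each), accepting exactly when both do. Equivalent product states are then merged.
With 7 states:
        0   1  
>  q0   q0  q1 
   q1   q1  q2 
   q2   q3  q4 
   q3   q3  q5 
 * q4   q6  q1 
   q5   q6  q1 
 * q6   q0  q1 
(> = start, * = accepting)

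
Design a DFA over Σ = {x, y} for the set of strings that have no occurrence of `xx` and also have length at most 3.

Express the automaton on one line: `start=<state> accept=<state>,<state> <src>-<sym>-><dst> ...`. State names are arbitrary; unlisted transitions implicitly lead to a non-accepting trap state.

start=q0 accept=q0,q1,q2,q4,q5,q6 q0-x->q1 q0-y->q2 q1-x->q3 q1-y->q4 q2-x->q5 q2-y->q4 q3-x->q3 q3-y->q3 q4-x->q6 q4-y->q6 q5-x->q3 q5-y->q6 q6-x->q3 q6-y->q3

Handle the two conditions separately and then intersect. One (3 states) tracks partial matches of the forbidden pattern `xx`; the other (5 states) tracks the input length, saturating at 4. Each combined state is a pair, one component from each; accept when both components accept. Minimizing collapses redundant product states.
7 states suffice.
        x   y  
>* q0   q1  q2 
 * q1   q3  q4 
 * q2   q5  q4 
   q3   q3  q3 
 * q4   q6  q6 
 * q5   q3  q6 
 * q6   q3  q3 
(> = start, * = accepting)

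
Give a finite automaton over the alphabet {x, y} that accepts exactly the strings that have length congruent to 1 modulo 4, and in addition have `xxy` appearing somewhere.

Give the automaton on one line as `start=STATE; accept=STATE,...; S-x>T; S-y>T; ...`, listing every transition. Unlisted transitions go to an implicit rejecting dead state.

Handle the two conditions separately and then intersect. One (4 states) tracks the input length modulo 4; the other (4 states) tracks whether and how much of `xxy` has been seen. Each combined state is a pair, one component from each; accept when both components accept.
A 16-state machine:
          x    y  
>  s0     s1   s2 
   s1     s3   s4 
   s2     s5   s4 
   s3     s6   s7 
   s4     s8   s9 
   s5     s6   s9 
   s6    s10  s11 
   s7    s11  s11 
   s8    s10   s0 
   s9    s12   s0 
   s10   s13  s14 
   s11   s14  s14 
   s12   s13   s2 
   s13    s3  s15 
 * s14   s15  s15 
   s15    s7   s7 
(> = start, * = accepting)

start=s0; accept=s14; s0-x>s1; s0-y>s2; s1-x>s3; s1-y>s4; s2-x>s5; s2-y>s4; s3-x>s6; s3-y>s7; s4-x>s8; s4-y>s9; s5-x>s6; s5-y>s9; s6-x>s10; s6-y>s11; s7-x>s11; s7-y>s11; s8-x>s10; s8-y>s0; s9-x>s12; s9-y>s0; s10-x>s13; s10-y>s14; s11-x>s14; s11-y>s14; s12-x>s13; s12-y>s2; s13-x>s3; s13-y>s15; s14-x>s15; s14-y>s15; s15-x>s7; s15-y>s7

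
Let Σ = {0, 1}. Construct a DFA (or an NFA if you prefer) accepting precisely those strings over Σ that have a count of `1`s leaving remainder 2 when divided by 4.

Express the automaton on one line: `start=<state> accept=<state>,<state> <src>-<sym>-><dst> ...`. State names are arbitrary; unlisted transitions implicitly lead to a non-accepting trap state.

The only thing that matters is how many `1`s have appeared, reduced mod 4. Use one state per residue: q0 for 0, …, q3 for 3. Reading `1` moves to the next residue; anything else stays put. q2 is accepting.
4 states suffice.
        0   1  
>  q0   q0  q1 
   q1   q1  q2 
 * q2   q2  q3 
   q3   q3  q0 
(> = start, * = accepting)

start=q0 accept=q2 q0-0->q0 q0-1->q1 q1-0->q1 q1-1->q2 q2-0->q2 q2-1->q3 q3-0->q3 q3-1->q0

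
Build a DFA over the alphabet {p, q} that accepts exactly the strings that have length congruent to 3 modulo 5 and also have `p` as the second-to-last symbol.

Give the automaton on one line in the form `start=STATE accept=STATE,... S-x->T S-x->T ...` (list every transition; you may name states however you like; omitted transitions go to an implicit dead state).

Handle the two conditions separately and then intersect. One (5 states) tracks the input length modulo 5; the other (7 states) tracks the last 2 symbols read. Each combined state is a pair, one component from each; accept when both components accept. Equivalent product states are then merged.
7 states suffice.
       p  q 
>  A   B  B 
   B   C  D 
   C   E  E 
   D   F  F 
 * E   G  G 
   F   G  G 
   G   A  A 
(> = start, * = accepting)

start=A accept=E A-p->B A-q->B B-p->C B-q->D C-p->E C-q->E D-p->F D-q->F E-p->G E-q->G F-p->G F-q->G G-p->A G-q->A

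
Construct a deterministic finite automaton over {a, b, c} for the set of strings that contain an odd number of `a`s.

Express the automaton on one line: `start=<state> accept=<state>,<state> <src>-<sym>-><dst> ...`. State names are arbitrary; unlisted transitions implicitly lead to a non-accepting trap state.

Keep the running count of `a`s modulo 2: each `a` advances along the cycle q0 → q1 → q0 while other symbols loop. Accept at q1.
A 2-state machine:
        a   b   c  
>  q0   q1  q0  q0 
 * q1   q0  q1  q1 
(> = start, * = accepting)

start=q0 accept=q1 q0-a->q1 q0-b->q0 q0-c->q0 q1-a->q0 q1-b->q1 q1-c->q1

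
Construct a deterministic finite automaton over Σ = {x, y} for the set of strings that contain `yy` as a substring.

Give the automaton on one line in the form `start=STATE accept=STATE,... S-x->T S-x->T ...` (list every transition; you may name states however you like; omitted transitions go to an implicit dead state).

States S0..S1 record the length of the longest prefix of `yy` that matches the current input suffix. Reaching S2 means `yy` has been seen, and we stay there forever. Accept from S2.
3 states suffice.
        x   y  
>  S0   S0  S1 
   S1   S0  S2 
 * S2   S2  S2 
(> = start, * = accepting)

start=S0 accept=S2 S0-x->S0 S0-y->S1 S1-x->S0 S1-y->S2 S2-x->S2 S2-y->S2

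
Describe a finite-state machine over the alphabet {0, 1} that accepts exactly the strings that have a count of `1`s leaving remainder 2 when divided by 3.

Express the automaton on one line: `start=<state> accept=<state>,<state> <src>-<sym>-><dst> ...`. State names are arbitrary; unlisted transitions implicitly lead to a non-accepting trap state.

start=q0 accept=q2 q0-0->q0 q0-1->q1 q1-0->q1 q1-1->q2 q2-0->q2 q2-1->q0

Keep the running count of `1`s modulo 3: each `1` advances along the cycle q0 → q1 → q2 → q0 while other symbols loop. Accept at q2.
A 3-state machine:
        0   1  
>  q0   q0  q1 
   q1   q1  q2 
 * q2   q2  q0 
(> = start, * = accepting)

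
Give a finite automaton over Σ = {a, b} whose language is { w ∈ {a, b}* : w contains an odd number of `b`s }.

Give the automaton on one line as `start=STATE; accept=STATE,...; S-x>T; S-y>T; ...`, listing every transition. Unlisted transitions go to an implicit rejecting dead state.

start=S0; accept=S1; S0-a>S0; S0-b>S1; S1-a>S1; S1-b>S0

Keep the running count of `b`s modulo 2: each `b` advances along the cycle S0 → S1 → S0 while other symbols loop. Accept at S1.
With 2 states:
        a   b  
>  S0   S0  S1 
 * S1   S1  S0 
(> = start, * = accepting)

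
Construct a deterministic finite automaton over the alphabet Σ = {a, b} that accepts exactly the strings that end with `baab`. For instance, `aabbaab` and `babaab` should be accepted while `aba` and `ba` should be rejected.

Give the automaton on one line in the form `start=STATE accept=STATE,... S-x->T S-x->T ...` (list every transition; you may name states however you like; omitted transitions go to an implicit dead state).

start=S0 accept=S4 S0-a->S0 S0-b->S1 S1-a->S2 S1-b->S1 S2-a->S3 S2-b->S1 S3-a->S0 S3-b->S4 S4-a->S2 S4-b->S1

Let each state record the length of the longest suffix of the input read so far that is also a prefix of `baab`. S1 means the last symbol is `b`; S2 means the last 2 symbols are `ba`; S3 means the last 3 symbols are `baa`; S4 means the last 4 symbols are `baab`. Accept only at S4, where the string currently ends in `baab`.
A 5-state machine:
        a   b  
>  S0   S0  S1 
   S1   S2  S1 
   S2   S3  S1 
   S3   S0  S4 
 * S4   S2  S1 
(> = start, * = accepting)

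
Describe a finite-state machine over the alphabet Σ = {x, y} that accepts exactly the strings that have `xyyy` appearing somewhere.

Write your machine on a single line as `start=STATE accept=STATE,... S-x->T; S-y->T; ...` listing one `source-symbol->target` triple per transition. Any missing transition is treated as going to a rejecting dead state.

Track how much of `xyyy` has been matched so far: state S0 is no progress, S4 is the absorbing accept state reached once `xyyy` has occurred. Intermediate states record partial matches; on a mismatch, fall back to the longest reusable overlap.
        x   y  
>  S0   S1  S0 
   S1   S1  S2 
   S2   S1  S3 
   S3   S1  S4 
 * S4   S4  S4 
(> = start, * = accepting)

start=S0; accept=S4; S0-x->S1; S0-y->S0; S1-x->S1; S1-y->S2; S2-x->S1; S2-y->S3; S3-x->S1; S3-y->S4; S4-x->S4; S4-y->S4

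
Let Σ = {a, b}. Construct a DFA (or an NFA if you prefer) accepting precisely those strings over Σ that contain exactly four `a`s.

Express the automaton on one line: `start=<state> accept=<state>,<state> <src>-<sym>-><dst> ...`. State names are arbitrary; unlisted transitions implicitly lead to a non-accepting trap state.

Only the number of `a`s matters, and only up to 5. Make a chain s0 → s1 → s2 → s3 → s4 → s5 advanced by each `a` (with s5 absorbing); every other symbol self-loops. The accepting set is {s4}.
        a   b  
>  s0   s1  s0 
   s1   s2  s1 
   s2   s3  s2 
   s3   s4  s3 
 * s4   s5  s4 
   s5   s5  s5 
(> = start, * = accepting)

start=s0 accept=s4 s0-a->s1 s0-b->s0 s1-a->s2 s1-b->s1 s2-a->s3 s2-b->s2 s3-a->s4 s3-b->s3 s4-a->s5 s4-b->s4 s5-a->s5 s5-b->s5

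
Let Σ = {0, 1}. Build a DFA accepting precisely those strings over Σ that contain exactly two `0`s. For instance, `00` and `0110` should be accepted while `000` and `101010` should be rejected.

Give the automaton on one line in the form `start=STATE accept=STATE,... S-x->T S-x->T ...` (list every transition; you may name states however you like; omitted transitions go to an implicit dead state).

Only the number of `0`s matters, and only up to 3. Make a chain q0 → q1 → q2 → q3 advanced by each `0` (with q3 absorbing); every other symbol self-loops. The accepting set is {q2}.
A 4-state machine:
        0   1  
>  q0   q1  q0 
   q1   q2  q1 
 * q2   q3  q2 
   q3   q3  q3 
(> = start, * = accepting)

start=q0 accept=q2 q0-0->q1 q0-1->q0 q1-0->q2 q1-1->q1 q2-0->q3 q2-1->q2 q3-0->q3 q3-1->q3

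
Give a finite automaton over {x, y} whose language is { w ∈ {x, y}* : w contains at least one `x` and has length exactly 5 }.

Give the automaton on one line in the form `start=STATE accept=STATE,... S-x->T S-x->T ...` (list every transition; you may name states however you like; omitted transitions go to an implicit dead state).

Run two small machines in parallel and take their product. One (3 states) tracks the count of `x`s, saturating at 2; the other (7 states) tracks the input length, saturating at 6. Each combined state is a pair, one component from each; accept when both components accept. Minimizing collapses redundant product states.
11 states suffice.
          x    y  
>  s0     s1   s2 
   s1     s3   s3 
   s2     s3   s4 
   s3     s5   s5 
   s4     s5   s6 
   s5     s7   s7 
   s6     s7   s8 
   s7     s9   s9 
   s8     s9  s10 
 * s9    s10  s10 
   s10   s10  s10 
(> = start, * = accepting)

start=s0 accept=s9 s0-x->s1 s0-y->s2 s1-x->s3 s1-y->s3 s2-x->s3 s2-y->s4 s3-x->s5 s3-y->s5 s4-x->s5 s4-y->s6 s5-x->s7 s5-y->s7 s6-x->s7 s6-y->s8 s7-x->s9 s7-y->s9 s8-x->s9 s8-y->s10 s9-x->s10 s9-y->s10 s10-x->s10 s10-y->s10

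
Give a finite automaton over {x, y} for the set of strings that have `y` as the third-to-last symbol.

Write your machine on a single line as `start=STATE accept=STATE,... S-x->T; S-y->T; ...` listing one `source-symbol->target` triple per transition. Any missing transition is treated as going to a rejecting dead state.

start=q0; accept=q11,q12,q13,q14; q0-x->q1; q0-y->q2; q1-x->q3; q1-y->q4; q2-x->q5; q2-y->q6; q3-x->q7; q3-y->q8; q4-x->q9; q4-y->q10; q5-x->q11; q5-y->q12; q6-x->q13; q6-y->q14; q7-x->q7; q7-y->q8; q8-x->q9; q8-y->q10; q9-x->q11; q9-y->q12; q10-x->q13; q10-y->q14; q11-x->q7; q11-y->q8; q12-x->q9; q12-y->q10; q13-x->q11; q13-y->q12; q14-x->q13; q14-y->q14

A DFA must remember the last 3 symbols (since which symbol is third-to-last isn't known until the input ends). Use one state per possible window of the last ≤3 symbols; accept from those whose window starts with `y`.
With 15 states:
          x    y  
>  q0     q1   q2 
   q1     q3   q4 
   q2     q5   q6 
   q3     q7   q8 
   q4     q9  q10 
   q5    q11  q12 
   q6    q13  q14 
   q7     q7   q8 
   q8     q9  q10 
   q9    q11  q12 
   q10   q13  q14 
 * q11    q7   q8 
 * q12    q9  q10 
 * q13   q11  q12 
 * q14   q13  q14 
(> = start, * = accepting)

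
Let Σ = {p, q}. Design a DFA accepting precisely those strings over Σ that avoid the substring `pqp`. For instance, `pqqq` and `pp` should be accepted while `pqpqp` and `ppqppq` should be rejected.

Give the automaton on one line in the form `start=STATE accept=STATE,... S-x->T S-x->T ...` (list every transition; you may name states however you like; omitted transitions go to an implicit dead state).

Track partial matches of the forbidden pattern `pqp`. State s3 is a dead state reached once `pqp` has occurred; every other state accepts. s0 means no part of `pqp` is currently matched.
4 states suffice.
        p   q  
>* s0   s1  s0 
 * s1   s1  s2 
 * s2   s3  s0 
   s3   s3  s3 
(> = start, * = accepting)

start=s0 accept=s0,s1,s2 s0-p->s1 s0-q->s0 s1-p->s1 s1-q->s2 s2-p->s3 s2-q->s0 s3-p->s3 s3-q->s3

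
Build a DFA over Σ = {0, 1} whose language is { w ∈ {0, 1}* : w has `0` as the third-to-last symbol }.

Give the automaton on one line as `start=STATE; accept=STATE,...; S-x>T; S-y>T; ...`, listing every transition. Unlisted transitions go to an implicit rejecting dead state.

A DFA must remember the last 3 symbols (since which symbol is third-to-last isn't known until the input ends). Use one state per possible window of the last ≤3 symbols; accept from those whose window starts with `0`.
15 states suffice.
          0    1  
>  q0     q1   q2 
   q1     q3   q4 
   q2     q5   q6 
   q3     q7   q8 
   q4     q9  q10 
   q5    q11  q12 
   q6    q13  q14 
 * q7     q7   q8 
 * q8     q9  q10 
 * q9    q11  q12 
 * q10   q13  q14 
   q11    q7   q8 
   q12    q9  q10 
   q13   q11  q12 
   q14   q13  q14 
(> = start, * = accepting)

start=q0; accept=q7,q8,q9,q10; q0-0>q1; q0-1>q2; q1-0>q3; q1-1>q4; q2-0>q5; q2-1>q6; q3-0>q7; q3-1>q8; q4-0>q9; q4-1>q10; q5-0>q11; q5-1>q12; q6-0>q13; q6-1>q14; q7-0>q7; q7-1>q8; q8-0>q9; q8-1>q10; q9-0>q11; q9-1>q12; q10-0>q13; q10-1>q14; q11-0>q7; q11-1>q8; q12-0>q9; q12-1>q10; q13-0>q11; q13-1>q12; q14-0>q13; q14-1>q14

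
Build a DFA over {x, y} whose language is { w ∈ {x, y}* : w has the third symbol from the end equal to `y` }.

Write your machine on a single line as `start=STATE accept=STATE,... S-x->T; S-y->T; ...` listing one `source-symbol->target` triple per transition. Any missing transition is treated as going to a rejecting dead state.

start=A; accept=L,M,N,O; A-x->B; A-y->C; B-x->D; B-y->E; C-x->F; C-y->G; D-x->H; D-y->I; E-x->J; E-y->K; F-x->L; F-y->M; G-x->N; G-y->O; H-x->H; H-y->I; I-x->J; I-y->K; J-x->L; J-y->M; K-x->N; K-y->O; L-x->H; L-y->I; M-x->J; M-y->K; N-x->L; N-y->M; O-x->N; O-y->O

Because acceptance depends on a position counted from the end, the machine has to buffer the most recent 3 symbols. Make each state the string of the last up-to-3 symbols read; on input `x` shift the window left and append `x`. Accept when the buffered window has length 3 and begins with `y`.
       x  y 
>  A   B  C 
   B   D  E 
   C   F  G 
   D   H  I 
   E   J  K 
   F   L  M 
   G   N  O 
   H   H  I 
   I   J  K 
   J   L  M 
   K   N  O 
 * L   H  I 
 * M   J  K 
 * N   L  M 
 * O   N  O 
(> = start, * = accepting)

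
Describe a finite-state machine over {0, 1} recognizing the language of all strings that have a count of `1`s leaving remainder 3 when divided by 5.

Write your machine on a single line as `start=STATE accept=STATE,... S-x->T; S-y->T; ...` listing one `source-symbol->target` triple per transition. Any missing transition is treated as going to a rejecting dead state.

The only thing that matters is how many `1`s have appeared, reduced mod 5. Use one state per residue: s0 for 0, …, s4 for 4. Reading `1` moves to the next residue; anything else stays put. s3 is accepting.
5 states suffice.
        0   1  
>  s0   s0  s1 
   s1   s1  s2 
   s2   s2  s3 
 * s3   s3  s4 
   s4   s4  s0 
(> = start, * = accepting)

start=s0; accept=s3; s0-0->s0; s0-1->s1; s1-0->s1; s1-1->s2; s2-0->s2; s2-1->s3; s3-0->s3; s3-1->s4; s4-0->s4; s4-1->s0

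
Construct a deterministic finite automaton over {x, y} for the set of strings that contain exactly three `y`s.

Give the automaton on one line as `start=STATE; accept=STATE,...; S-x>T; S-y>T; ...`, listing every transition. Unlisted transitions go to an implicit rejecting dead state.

start=q0; accept=q3; q0-x>q0; q0-y>q1; q1-x>q1; q1-y>q2; q2-x>q2; q2-y>q3; q3-x>q3; q3-y>q4; q4-x>q4; q4-y>q4

Count `y`s, saturating at 4: states q0 through q3 mean 0 through 3 `y`s seen; q4 means more than 3. Each `y` increments (capped at q4); other symbols loop. Accept from {q3}.
        x   y  
>  q0   q0  q1 
   q1   q1  q2 
   q2   q2  q3 
 * q3   q3  q4 
   q4   q4  q4 
(> = start, * = accepting)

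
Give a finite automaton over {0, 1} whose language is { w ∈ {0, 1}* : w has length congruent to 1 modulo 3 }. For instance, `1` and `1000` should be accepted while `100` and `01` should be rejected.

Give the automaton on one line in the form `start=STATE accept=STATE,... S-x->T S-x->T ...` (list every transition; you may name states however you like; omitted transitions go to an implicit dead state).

start=s0 accept=s1 s0-0->s1 s0-1->s1 s1-0->s2 s1-1->s2 s2-0->s0 s2-1->s0

Count input length modulo 3: every symbol advances one step around the cycle s0 → s1 → s2 → s0. Accept at s1.
3 states suffice.
        0   1  
>  s0   s1  s1 
 * s1   s2  s2 
   s2   s0  s0 
(> = start, * = accepting)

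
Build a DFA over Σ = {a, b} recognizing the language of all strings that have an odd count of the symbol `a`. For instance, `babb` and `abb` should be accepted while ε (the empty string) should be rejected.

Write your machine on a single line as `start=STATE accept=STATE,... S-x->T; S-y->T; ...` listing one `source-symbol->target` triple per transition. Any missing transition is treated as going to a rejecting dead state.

start=q0; accept=q1; q0-a->q1; q0-b->q0; q1-a->q0; q1-b->q1

The only thing that matters is how many `a`s have appeared, reduced mod 2. Use one state per residue: q0 for 0, …, q1 for 1. Reading `a` moves to the next residue; anything else stays put. q1 is accepting.
A 2-state machine:
        a   b  
>  q0   q1  q0 
 * q1   q0  q1 
(> = start, * = accepting)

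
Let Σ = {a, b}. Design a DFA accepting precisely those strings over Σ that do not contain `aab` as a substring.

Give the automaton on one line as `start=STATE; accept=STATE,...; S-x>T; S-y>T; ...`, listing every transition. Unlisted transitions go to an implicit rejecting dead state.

This is the complement of 'contains `aab`'. Use the same substring-matching states — q0 through q3 holding how much of `aab` has just been matched — but flip the accepting set: everything except the trap q3 accepts.
With 4 states:
        a   b  
>* q0   q1  q0 
 * q1   q2  q0 
 * q2   q2  q3 
   q3   q3  q3 
(> = start, * = accepting)

start=q0; accept=q0,q1,q2; q0-a>q1; q0-b>q0; q1-a>q2; q1-b>q0; q2-a>q2; q2-b>q3; q3-a>q3; q3-b>q3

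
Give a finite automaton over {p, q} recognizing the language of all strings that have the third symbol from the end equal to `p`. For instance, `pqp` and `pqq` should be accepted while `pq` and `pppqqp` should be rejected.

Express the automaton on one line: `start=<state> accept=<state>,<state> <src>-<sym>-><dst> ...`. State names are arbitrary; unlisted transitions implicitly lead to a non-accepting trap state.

start=S0 accept=S7,S8,S9,S10 S0-p->S1 S0-q->S2 S1-p->S3 S1-q->S4 S2-p->S5 S2-q->S6 S3-p->S7 S3-q->S8 S4-p->S9 S4-q->S10 S5-p->S11 S5-q->S12 S6-p->S13 S6-q->S14 S7-p->S7 S7-q->S8 S8-p->S9 S8-q->S10 S9-p->S11 S9-q->S12 S10-p->S13 S10-q->S14 S11-p->S7 S11-q->S8 S12-p->S9 S12-q->S10 S13-p->S11 S13-q->S12 S14-p->S13 S14-q->S14

A DFA must remember the last 3 symbols (since which symbol is third-to-last isn't known until the input ends). Use one state per possible window of the last ≤3 symbols; accept from those whose window starts with `p`.
With 15 states:
          p    q  
>  S0     S1   S2 
   S1     S3   S4 
   S2     S5   S6 
   S3     S7   S8 
   S4     S9  S10 
   S5    S11  S12 
   S6    S13  S14 
 * S7     S7   S8 
 * S8     S9  S10 
 * S9    S11  S12 
 * S10   S13  S14 
   S11    S7   S8 
   S12    S9  S10 
   S13   S11  S12 
   S14   S13  S14 
(> = start, * = accepting)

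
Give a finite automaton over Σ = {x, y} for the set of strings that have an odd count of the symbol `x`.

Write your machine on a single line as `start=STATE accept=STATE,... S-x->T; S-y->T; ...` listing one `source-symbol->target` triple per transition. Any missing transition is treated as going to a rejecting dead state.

The only thing that matters is how many `x`s have appeared, reduced mod 2. Use one state per residue: q0 for 0, …, q1 for 1. Reading `x` moves to the next residue; anything else stays put. q1 is accepting.
2 states suffice.
        x   y  
>  q0   q1  q0 
 * q1   q0  q1 
(> = start, * = accepting)

start=q0; accept=q1; q0-x->q1; q0-y->q0; q1-x->q0; q1-y->q1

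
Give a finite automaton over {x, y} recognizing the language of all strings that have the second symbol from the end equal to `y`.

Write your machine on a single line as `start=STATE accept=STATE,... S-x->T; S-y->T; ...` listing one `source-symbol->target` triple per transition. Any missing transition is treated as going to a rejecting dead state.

Because acceptance depends on a position counted from the end, the machine has to buffer the most recent 2 symbols. Make each state the string of the last up-to-2 symbols read; on input `x` shift the window left and append `x`. Accept when the buffered window has length 2 and begins with `y`.
With 7 states:
        x   y  
>  S0   S1  S2 
   S1   S3  S4 
   S2   S5  S6 
   S3   S3  S4 
   S4   S5  S6 
 * S5   S3  S4 
 * S6   S5  S6 
(> = start, * = accepting)

start=S0; accept=S5,S6; S0-x->S1; S0-y->S2; S1-x->S3; S1-y->S4; S2-x->S5; S2-y->S6; S3-x->S3; S3-y->S4; S4-x->S5; S4-y->S6; S5-x->S3; S5-y->S4; S6-x->S5; S6-y->S6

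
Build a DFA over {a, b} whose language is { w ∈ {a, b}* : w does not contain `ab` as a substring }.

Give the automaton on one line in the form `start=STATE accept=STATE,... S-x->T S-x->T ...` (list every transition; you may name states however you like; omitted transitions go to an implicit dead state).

Track partial matches of the forbidden pattern `ab`. State S2 is a dead state reached once `ab` has occurred; every other state accepts. S0 means no part of `ab` is currently matched.
        a   b  
>* S0   S1  S0 
 * S1   S1  S2 
   S2   S2  S2 
(> = start, * = accepting)

start=S0 accept=S0,S1 S0-a->S1 S0-b->S0 S1-a->S1 S1-b->S2 S2-a->S2 S2-b->S2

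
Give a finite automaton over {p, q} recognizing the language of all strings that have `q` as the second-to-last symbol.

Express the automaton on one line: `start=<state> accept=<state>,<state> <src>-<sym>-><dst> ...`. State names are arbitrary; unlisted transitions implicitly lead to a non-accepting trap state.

A DFA must remember the last 2 symbols (since which symbol is second-to-last isn't known until the input ends). Use one state per possible window of the last ≤2 symbols; accept from those whose window starts with `q`.
A 7-state machine:
       p  q 
>  A   B  C 
   B   D  E 
   C   F  G 
   D   D  E 
   E   F  G 
 * F   D  E 
 * G   F  G 
(> = start, * = accepting)

start=A accept=F,G A-p->B A-q->C B-p->D B-q->E C-p->F C-q->G D-p->D D-q->E E-p->F E-q->G F-p->D F-q->E G-p->F G-q->G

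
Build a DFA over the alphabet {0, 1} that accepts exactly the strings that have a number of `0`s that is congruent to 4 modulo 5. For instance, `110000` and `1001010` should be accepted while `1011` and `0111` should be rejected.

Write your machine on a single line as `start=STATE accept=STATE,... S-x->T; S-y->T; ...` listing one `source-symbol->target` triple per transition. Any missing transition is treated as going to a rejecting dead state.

The only thing that matters is how many `0`s have appeared, reduced mod 5. Use one state per residue: A for 0, …, E for 4. Reading `0` moves to the next residue; anything else stays put. E is accepting.
A 5-state machine:
       0  1 
>  A   B  A 
   B   C  B 
   C   D  C 
   D   E  D 
 * E   A  E 
(> = start, * = accepting)

start=A; accept=E; A-0->B; A-1->A; B-0->C; B-1->B; C-0->D; C-1->C; D-0->E; D-1->D; E-0->A; E-1->E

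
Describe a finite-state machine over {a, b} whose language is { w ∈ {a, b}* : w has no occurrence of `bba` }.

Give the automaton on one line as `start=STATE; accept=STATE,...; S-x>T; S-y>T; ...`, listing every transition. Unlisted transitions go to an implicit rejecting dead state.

start=S0; accept=S0,S1,S2; S0-a>S0; S0-b>S1; S1-a>S0; S1-b>S2; S2-a>S3; S2-b>S2; S3-a>S3; S3-b>S3

Track partial matches of the forbidden pattern `bba`. State S3 is a dead state reached once `bba` has occurred; every other state accepts. S0 means no part of `bba` is currently matched.
4 states suffice.
        a   b  
>* S0   S0  S1 
 * S1   S0  S2 
 * S2   S3  S2 
   S3   S3  S3 
(> = start, * = accepting)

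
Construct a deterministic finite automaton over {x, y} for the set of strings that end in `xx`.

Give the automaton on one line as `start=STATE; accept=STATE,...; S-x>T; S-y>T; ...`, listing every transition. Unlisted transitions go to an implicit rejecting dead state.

start=A; accept=C; A-x>B; A-y>A; B-x>C; B-y>A; C-x>C; C-y>A

Remember how much of `xx` the current input suffix matches. State A means no match yet; B means the last symbol is `x`; C means the last 2 symbols are `xx`. Only C accepts. On a mismatch, fall back to the longest proper suffix that is still a prefix of `xx`.
       x  y 
>  A   B  A 
   B   C  A 
 * C   C  A 
(> = start, * = accepting)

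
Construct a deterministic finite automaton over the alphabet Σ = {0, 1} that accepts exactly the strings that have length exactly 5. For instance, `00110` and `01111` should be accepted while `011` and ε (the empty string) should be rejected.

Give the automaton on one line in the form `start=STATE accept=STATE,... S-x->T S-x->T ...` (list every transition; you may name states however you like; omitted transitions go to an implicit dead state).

start=q0 accept=q5 q0-0->q1 q0-1->q1 q1-0->q2 q1-1->q2 q2-0->q3 q2-1->q3 q3-0->q4 q3-1->q4 q4-0->q5 q4-1->q5 q5-0->q6 q5-1->q6 q6-0->q6 q6-1->q6

We only need to distinguish lengths 0, 1, …, 5, and '>5'. Chain q0 → q1 → q2 → q3 → q4 → q5 → q6 on every symbol, with q6 looping. Accepting states: {q5}.
With 7 states:
        0   1  
>  q0   q1  q1 
   q1   q2  q2 
   q2   q3  q3 
   q3   q4  q4 
   q4   q5  q5 
 * q5   q6  q6 
   q6   q6  q6 
(> = start, * = accepting)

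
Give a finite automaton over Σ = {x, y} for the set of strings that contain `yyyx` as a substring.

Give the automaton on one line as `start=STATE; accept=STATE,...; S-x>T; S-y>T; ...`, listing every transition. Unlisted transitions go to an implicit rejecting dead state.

start=q0; accept=q4; q0-x>q0; q0-y>q1; q1-x>q0; q1-y>q2; q2-x>q0; q2-y>q3; q3-x>q4; q3-y>q3; q4-x>q4; q4-y>q4

States q0..q3 record the length of the longest prefix of `yyyx` that matches the current input suffix. Reaching q4 means `yyyx` has been seen, and we stay there forever. Accept from q4.
        x   y  
>  q0   q0  q1 
   q1   q0  q2 
   q2   q0  q3 
   q3   q4  q3 
 * q4   q4  q4 
(> = start, * = accepting)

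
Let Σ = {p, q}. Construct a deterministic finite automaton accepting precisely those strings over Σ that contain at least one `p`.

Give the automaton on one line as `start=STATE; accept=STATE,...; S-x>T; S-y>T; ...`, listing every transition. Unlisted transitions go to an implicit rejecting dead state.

start=S0; accept=S1,S2; S0-p>S1; S0-q>S0; S1-p>S2; S1-q>S1; S2-p>S2; S2-q>S2

Count `p`s, saturating at 2: state S0 means no `p` yet, S1 means one `p` seen, S2 means more than one. Each `p` increments (capped at S2); other symbols loop. Accept from {S1, S2}.
3 states suffice.
        p   q  
>  S0   S1  S0 
 * S1   S2  S1 
 * S2   S2  S2 
(> = start, * = accepting)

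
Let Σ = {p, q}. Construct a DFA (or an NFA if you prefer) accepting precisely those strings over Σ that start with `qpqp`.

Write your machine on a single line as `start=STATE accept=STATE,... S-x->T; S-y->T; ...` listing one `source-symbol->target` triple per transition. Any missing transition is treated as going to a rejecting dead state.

start=A; accept=E; A-p->F; A-q->B; B-p->C; B-q->F; C-p->F; C-q->D; D-p->E; D-q->F; E-p->E; E-q->E; F-p->F; F-q->F

Walk along `qpqp` while the input agrees: from A take `q` to B, and so on. Any deviation drops to the rejecting sink F. Once E is reached the prefix is confirmed and every continuation is accepted.
A 6-state machine:
       p  q 
>  A   F  B 
   B   C  F 
   C   F  D 
   D   E  F 
 * E   E  E 
   F   F  F 
(> = start, * = accepting)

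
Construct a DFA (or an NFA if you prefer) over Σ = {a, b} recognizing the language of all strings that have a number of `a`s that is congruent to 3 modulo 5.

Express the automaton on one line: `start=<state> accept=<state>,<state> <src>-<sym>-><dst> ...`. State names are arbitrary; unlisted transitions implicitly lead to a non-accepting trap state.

start=q0 accept=q3 q0-a->q1 q0-b->q0 q1-a->q2 q1-b->q1 q2-a->q3 q2-b->q2 q3-a->q4 q3-b->q3 q4-a->q0 q4-b->q4

The only thing that matters is how many `a`s have appeared, reduced mod 5. Use one state per residue: q0 for 0, …, q4 for 4. Reading `a` moves to the next residue; anything else stays put. q3 is accepting.
A 5-state machine:
        a   b  
>  q0   q1  q0 
   q1   q2  q1 
   q2   q3  q2 
 * q3   q4  q3 
   q4   q0  q4 
(> = start, * = accepting)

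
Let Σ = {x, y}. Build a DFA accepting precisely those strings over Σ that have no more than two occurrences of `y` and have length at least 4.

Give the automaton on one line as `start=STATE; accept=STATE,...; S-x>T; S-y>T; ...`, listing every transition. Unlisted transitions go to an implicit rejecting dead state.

Build one automaton per condition and run them in lockstep. The first has 4 states tracking the count of `y`s, saturating at 3; the second has 6 states tracking the input length, saturating at 5. A product state is a pair (one from each), accepting exactly when both do. Minimizing collapses redundant product states.
13 states suffice.
          x    y  
>  q0     q1   q2 
   q1     q3   q4 
   q2     q4   q5 
   q3     q6   q7 
   q4     q7   q8 
   q5     q8   q9 
   q6    q10  q11 
   q7    q11  q12 
   q8    q12   q9 
   q9     q9   q9 
 * q10   q10  q11 
 * q11   q11  q12 
 * q12   q12   q9 
(> = start, * = accepting)

start=q0; accept=q10,q11,q12; q0-x>q1; q0-y>q2; q1-x>q3; q1-y>q4; q2-x>q4; q2-y>q5; q3-x>q6; q3-y>q7; q4-x>q7; q4-y>q8; q5-x>q8; q5-y>q9; q6-x>q10; q6-y>q11; q7-x>q11; q7-y>q12; q8-x>q12; q8-y>q9; q9-x>q9; q9-y>q9; q10-x>q10; q10-y>q11; q11-x>q11; q11-y>q12; q12-x>q12; q12-y>q9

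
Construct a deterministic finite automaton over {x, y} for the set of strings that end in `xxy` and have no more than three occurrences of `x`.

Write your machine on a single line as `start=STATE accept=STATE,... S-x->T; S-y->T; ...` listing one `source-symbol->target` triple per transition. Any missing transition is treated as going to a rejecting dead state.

start=S0; accept=S5; S0-x->S1; S0-y->S0; S1-x->S2; S1-y->S3; S2-x->S4; S2-y->S5; S3-x->S6; S3-y->S3; S4-x->S7; S4-y->S5; S5-x->S7; S5-y->S7; S6-x->S4; S6-y->S7; S7-x->S7; S7-y->S7

Build one automaton per condition and run them in lockstep. The first has 4 states tracking how much of the suffix `xxy` has currently been matched; the second has 5 states tracking the count of `x`s, saturating at 4. A product state is a pair (one from each), accepting exactly when both do. Equivalent product states are then merged.
        x   y  
>  S0   S1  S0 
   S1   S2  S3 
   S2   S4  S5 
   S3   S6  S3 
   S4   S7  S5 
 * S5   S7  S7 
   S6   S4  S7 
   S7   S7  S7 
(> = start, * = accepting)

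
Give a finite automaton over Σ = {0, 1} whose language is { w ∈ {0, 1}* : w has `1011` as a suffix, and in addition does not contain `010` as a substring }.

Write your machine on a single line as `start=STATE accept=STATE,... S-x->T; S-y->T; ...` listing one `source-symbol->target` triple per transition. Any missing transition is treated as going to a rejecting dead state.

Build one automaton per condition and run them in lockstep. One (5 states) tracks how much of the suffix `1011` has currently been matched; the other (4 states) tracks partial matches of the forbidden pattern `010`. Each combined state is a pair, one component from each; accept when both components accept.
With 12 states:
          0    1  
>  S0     S1   S2 
   S1     S1   S3 
   S2     S4   S2 
   S3     S5   S2 
   S4     S1   S6 
   S5     S7   S8 
   S6     S5   S9 
   S7     S7  S10 
   S8     S5  S11 
 * S9     S4   S2 
   S10    S5  S10 
   S11    S5  S10 
(> = start, * = accepting)

start=S0; accept=S9; S0-0->S1; S0-1->S2; S1-0->S1; S1-1->S3; S2-0->S4; S2-1->S2; S3-0->S5; S3-1->S2; S4-0->S1; S4-1->S6; S5-0->S7; S5-1->S8; S6-0->S5; S6-1->S9; S7-0->S7; S7-1->S10; S8-0->S5; S8-1->S11; S9-0->S4; S9-1->S2; S10-0->S5; S10-1->S10; S11-0->S5; S11-1->S10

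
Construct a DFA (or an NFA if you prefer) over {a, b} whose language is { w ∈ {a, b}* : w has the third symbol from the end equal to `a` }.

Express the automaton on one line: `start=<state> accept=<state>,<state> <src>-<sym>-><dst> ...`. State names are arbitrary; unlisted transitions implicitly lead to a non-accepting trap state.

Because acceptance depends on a position counted from the end, the machine has to buffer the most recent 3 symbols. Make each state the string of the last up-to-3 symbols read; on input `x` shift the window left and append `x`. Accept when the buffered window has length 3 and begins with `a`.
With 15 states:
          a    b  
>  q0     q1   q2 
   q1     q3   q4 
   q2     q5   q6 
   q3     q7   q8 
   q4     q9  q10 
   q5    q11  q12 
   q6    q13  q14 
 * q7     q7   q8 
 * q8     q9  q10 
 * q9    q11  q12 
 * q10   q13  q14 
   q11    q7   q8 
   q12    q9  q10 
   q13   q11  q12 
   q14   q13  q14 
(> = start, * = accepting)

start=q0 accept=q7,q8,q9,q10 q0-a->q1 q0-b->q2 q1-a->q3 q1-b->q4 q2-a->q5 q2-b->q6 q3-a->q7 q3-b->q8 q4-a->q9 q4-b->q10 q5-a->q11 q5-b->q12 q6-a->q13 q6-b->q14 q7-a->q7 q7-b->q8 q8-a->q9 q8-b->q10 q9-a->q11 q9-b->q12 q10-a->q13 q10-b->q14 q11-a->q7 q11-b->q8 q12-a->q9 q12-b->q10 q13-a->q11 q13-b->q12 q14-a->q13 q14-b->q14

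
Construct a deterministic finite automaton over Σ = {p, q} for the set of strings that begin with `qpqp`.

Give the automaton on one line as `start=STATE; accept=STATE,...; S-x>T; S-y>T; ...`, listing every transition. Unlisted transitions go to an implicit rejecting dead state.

start=A; accept=E; A-p>F; A-q>B; B-p>C; B-q>F; C-p>F; C-q>D; D-p>E; D-q>F; E-p>E; E-q>E; F-p>F; F-q>F

Check the first 4 symbols one by one: A through D record how many have matched `qpqp` so far; any wrong symbol goes to the dead state F. After all 4 match we enter the accepting sink E.
       p  q 
>  A   F  B 
   B   C  F 
   C   F  D 
   D   E  F 
 * E   E  E 
   F   F  F 
(> = start, * = accepting)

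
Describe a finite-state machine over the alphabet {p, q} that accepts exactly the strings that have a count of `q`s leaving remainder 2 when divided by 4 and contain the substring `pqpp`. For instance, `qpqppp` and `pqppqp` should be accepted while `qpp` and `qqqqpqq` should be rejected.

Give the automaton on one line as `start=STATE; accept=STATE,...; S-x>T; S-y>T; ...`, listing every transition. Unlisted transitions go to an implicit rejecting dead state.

start=s0; accept=s14; s0-p>s1; s0-q>s2; s1-p>s1; s1-q>s3; s2-p>s4; s2-q>s5; s3-p>s6; s3-q>s5; s4-p>s4; s4-q>s7; s5-p>s8; s5-q>s9; s6-p>s10; s6-q>s7; s7-p>s11; s7-q>s9; s8-p>s8; s8-q>s12; s9-p>s13; s9-q>s0; s10-p>s10; s10-q>s14; s11-p>s14; s11-q>s12; s12-p>s15; s12-q>s0; s13-p>s13; s13-q>s16; s14-p>s14; s14-q>s17; s15-p>s17; s15-q>s16; s16-p>s18; s16-q>s2; s17-p>s17; s17-q>s19; s18-p>s19; s18-q>s3; s19-p>s19; s19-q>s10

Handle the two conditions separately and then intersect. One (4 states) tracks the count of `q`s modulo 4; the other (5 states) tracks whether and how much of `pqpp` has been seen. Each combined state is a pair, one component from each; accept when both components accept.
A 20-state machine:
          p    q  
>  s0     s1   s2 
   s1     s1   s3 
   s2     s4   s5 
   s3     s6   s5 
   s4     s4   s7 
   s5     s8   s9 
   s6    s10   s7 
   s7    s11   s9 
   s8     s8  s12 
   s9    s13   s0 
   s10   s10  s14 
   s11   s14  s12 
   s12   s15   s0 
   s13   s13  s16 
 * s14   s14  s17 
   s15   s17  s16 
   s16   s18   s2 
   s17   s17  s19 
   s18   s19   s3 
   s19   s19  s10 
(> = start, * = accepting)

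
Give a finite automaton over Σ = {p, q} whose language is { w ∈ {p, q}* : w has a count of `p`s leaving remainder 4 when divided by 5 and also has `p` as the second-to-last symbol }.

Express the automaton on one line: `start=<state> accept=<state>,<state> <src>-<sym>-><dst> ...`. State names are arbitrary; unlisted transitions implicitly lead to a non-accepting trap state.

start=A accept=L,Q A-p->B A-q->C B-p->D B-q->E C-p->F C-q->G D-p->H D-q->I E-p->J E-q->K F-p->D F-q->E G-p->F G-q->G H-p->L H-q->M I-p->N I-q->O J-p->H J-q->I K-p->J K-q->K L-p->P L-q->Q M-p->R M-q->S N-p->L N-q->M O-p->N O-q->O P-p->T P-q->U Q-p->V Q-q->W R-p->P R-q->Q S-p->R S-q->S T-p->D T-q->E U-p->F U-q->G V-p->T V-q->U W-p->V W-q->W

Run two small machines in parallel and take their product. The first has 5 states tracking the count of `p`s modulo 5; the second has 7 states tracking the last 2 symbols read. A product state is a pair (one from each), accepting exactly when both do.
23 states suffice.
       p  q 
>  A   B  C 
   B   D  E 
   C   F  G 
   D   H  I 
   E   J  K 
   F   D  E 
   G   F  G 
   H   L  M 
   I   N  O 
   J   H  I 
   K   J  K 
 * L   P  Q 
   M   R  S 
   N   L  M 
   O   N  O 
   P   T  U 
 * Q   V  W 
   R   P  Q 
   S   R  S 
   T   D  E 
   U   F  G 
   V   T  U 
   W   V  W 
(> = start, * = accepting)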